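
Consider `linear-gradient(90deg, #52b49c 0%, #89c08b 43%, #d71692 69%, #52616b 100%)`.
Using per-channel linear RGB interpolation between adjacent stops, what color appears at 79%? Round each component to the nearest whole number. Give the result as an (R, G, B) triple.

79% lies between the 69% and 100% stops, so the local fraction is t = (79 − 69)/(100 − 69) = 10/31 ≈ 0.3226.
#d71692 → (215, 22, 146); #52616b → (82, 97, 107).
R = 215 + 0.3226 × (82 − 215) = 172.094 → 172
G = 22 + 0.3226 × (97 − 22) = 46.195 → 46
B = 146 + 0.3226 × (107 − 146) = 133.419 → 133

(172, 46, 133)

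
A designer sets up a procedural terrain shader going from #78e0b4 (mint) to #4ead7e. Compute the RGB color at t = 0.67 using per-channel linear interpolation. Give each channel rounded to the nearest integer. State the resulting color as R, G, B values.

#78e0b4 → (120, 224, 180); #4ead7e → (78, 173, 126).
R = 120 + 0.67 × (78 − 120) = 120 + 0.67 × -42 = 91.86 → 92
G = 224 + 0.67 × (173 − 224) = 224 + 0.67 × -51 = 189.83 → 190
B = 180 + 0.67 × (126 − 180) = 180 + 0.67 × -54 = 143.82 → 144
So the blended color is (92, 190, 144), about #5cbe90.

(92, 190, 144)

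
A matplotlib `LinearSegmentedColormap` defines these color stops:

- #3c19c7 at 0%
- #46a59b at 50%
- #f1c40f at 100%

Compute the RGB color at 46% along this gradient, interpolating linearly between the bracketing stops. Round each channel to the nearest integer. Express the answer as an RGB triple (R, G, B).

46% lies between the 0% and 50% stops, so the local fraction is t = (46 − 0)/(50 − 0) = 46/50 ≈ 0.92.
#3c19c7 → (60, 25, 199); #46a59b → (70, 165, 155).
R = 60 + 0.92 × (70 − 60) = 69.2 → 69
G = 25 + 0.92 × (165 − 25) = 153.8 → 154
B = 199 + 0.92 × (155 − 199) = 158.52 → 159

(69, 154, 159)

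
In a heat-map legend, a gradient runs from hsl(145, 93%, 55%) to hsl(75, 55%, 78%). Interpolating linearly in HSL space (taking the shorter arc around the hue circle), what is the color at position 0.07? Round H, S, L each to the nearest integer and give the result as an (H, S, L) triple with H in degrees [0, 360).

(140, 90, 57)

Hue arc: Δh = 75 − 145 = -70° (|Δh| ≤ 180, already the shorter path).
H = 145 + 0.07 × (-70) = 140.1 → 140°
S = 93 + 0.07 × (55 − 93) = 90.34 → 90%
L = 55 + 0.07 × (78 − 55) = 56.61 → 57%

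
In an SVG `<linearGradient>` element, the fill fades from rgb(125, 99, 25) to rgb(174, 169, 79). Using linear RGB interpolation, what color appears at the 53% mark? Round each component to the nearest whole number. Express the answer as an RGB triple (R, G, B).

53% corresponds to t = 0.53.
R = 125 + 0.53 × (174 − 125) = 125 + 0.53 × 49 = 150.97 → 151
G = 99 + 0.53 × (169 − 99) = 99 + 0.53 × 70 = 136.1 → 136
B = 25 + 0.53 × (79 − 25) = 25 + 0.53 × 54 = 53.62 → 54

(151, 136, 54)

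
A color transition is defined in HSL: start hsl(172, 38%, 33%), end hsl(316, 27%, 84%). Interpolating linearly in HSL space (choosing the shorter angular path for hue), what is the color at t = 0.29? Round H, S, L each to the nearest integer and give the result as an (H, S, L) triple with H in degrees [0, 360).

(214, 35, 48)

Hue arc: Δh = 316 − 172 = 144° (|Δh| ≤ 180, already the shorter path).
H = 172 + 0.29 × (144) = 213.76 → 214°
S = 38 + 0.29 × (27 − 38) = 34.81 → 35%
L = 33 + 0.29 × (84 − 33) = 47.79 → 48%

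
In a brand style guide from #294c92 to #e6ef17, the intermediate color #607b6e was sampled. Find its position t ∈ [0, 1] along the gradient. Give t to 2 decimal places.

0.29

Invert the lerp on the R channel (largest span, 189): t = (96 − 41) / (230 − 41) = 55/189 = 0.29101.
Check on G: (123 − 76)/(239 − 76) = 0.2883 ✓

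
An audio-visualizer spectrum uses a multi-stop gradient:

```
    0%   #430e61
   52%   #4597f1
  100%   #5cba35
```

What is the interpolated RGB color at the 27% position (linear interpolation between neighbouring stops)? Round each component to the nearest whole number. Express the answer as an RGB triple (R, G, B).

(68, 85, 172)

27% lies between the 0% and 52% stops, so the local fraction is t = (27 − 0)/(52 − 0) = 27/52 ≈ 0.5192.
#430e61 → (67, 14, 97); #4597f1 → (69, 151, 241).
R = 67 + 0.5192 × (69 − 67) = 68.038 → 68
G = 14 + 0.5192 × (151 − 14) = 85.13 → 85
B = 97 + 0.5192 × (241 − 97) = 171.765 → 172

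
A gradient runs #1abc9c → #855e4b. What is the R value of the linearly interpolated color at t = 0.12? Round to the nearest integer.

39

R₁ = 26 (from #1abc9c), R₂ = 133 (from #855e4b).
R = 26 + 0.12 × (133 − 26) = 38.84 → 39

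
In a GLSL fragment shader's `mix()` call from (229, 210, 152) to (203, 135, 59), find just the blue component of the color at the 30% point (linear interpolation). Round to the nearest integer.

124

B = 152 + 0.3 × (59 − 152) = 124.1 → 124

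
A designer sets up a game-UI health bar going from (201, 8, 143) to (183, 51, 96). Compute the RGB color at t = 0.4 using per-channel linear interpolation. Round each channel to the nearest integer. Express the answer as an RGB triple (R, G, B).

R = 201 + 0.4 × (183 − 201) = 201 + 0.4 × -18 = 193.8 → 194
G = 8 + 0.4 × (51 − 8) = 8 + 0.4 × 43 = 25.2 → 25
B = 143 + 0.4 × (96 − 143) = 143 + 0.4 × -47 = 124.2 → 124

(194, 25, 124)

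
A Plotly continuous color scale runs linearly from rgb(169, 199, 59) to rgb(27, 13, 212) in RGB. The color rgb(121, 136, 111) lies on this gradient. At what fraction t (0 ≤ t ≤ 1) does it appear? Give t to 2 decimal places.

0.34

Invert the lerp on the G channel (largest span, 186): t = (136 − 199) / (13 − 199) = -63/-186 = 0.33871.
Check on R: (121 − 169)/(27 − 169) = 0.338 ✓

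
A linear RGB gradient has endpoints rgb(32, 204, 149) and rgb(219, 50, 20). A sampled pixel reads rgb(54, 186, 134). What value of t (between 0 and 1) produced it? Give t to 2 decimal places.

0.12

Invert the lerp on the R channel (largest span, 187): t = (54 − 32) / (219 − 32) = 22/187 = 0.11765.
Check on G: (186 − 204)/(50 − 204) = 0.1169 ✓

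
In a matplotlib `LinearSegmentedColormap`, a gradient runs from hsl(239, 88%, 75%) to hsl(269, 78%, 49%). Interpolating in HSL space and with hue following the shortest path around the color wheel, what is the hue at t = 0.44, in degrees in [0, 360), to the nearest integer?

252

Hue arc: Δh = 269 − 239 = 30° (|Δh| ≤ 180, already the shorter path).
H = 239 + 0.44 × (30) = 252.2 → 252°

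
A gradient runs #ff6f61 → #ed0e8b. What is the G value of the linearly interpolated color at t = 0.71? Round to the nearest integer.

G₁ = 111 (from #ff6f61), G₂ = 14 (from #ed0e8b).
G = 111 + 0.71 × (14 − 111) = 42.13 → 42

42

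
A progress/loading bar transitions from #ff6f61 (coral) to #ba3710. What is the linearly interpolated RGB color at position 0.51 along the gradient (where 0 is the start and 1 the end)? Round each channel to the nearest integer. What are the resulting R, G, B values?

(220, 82, 56)

#ff6f61 → (255, 111, 97); #ba3710 → (186, 55, 16).
R = 255 + 0.51 × (186 − 255) = 255 + 0.51 × -69 = 219.81 → 220
G = 111 + 0.51 × (55 − 111) = 111 + 0.51 × -56 = 82.44 → 82
B = 97 + 0.51 × (16 − 97) = 97 + 0.51 × -81 = 55.69 → 56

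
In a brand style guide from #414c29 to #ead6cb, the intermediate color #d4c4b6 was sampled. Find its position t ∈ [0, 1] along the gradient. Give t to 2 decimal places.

Invert the lerp on the R channel (largest span, 169): t = (212 − 65) / (234 − 65) = 147/169 = 0.86982.
Check on G: (196 − 76)/(214 − 76) = 0.8696 ✓

0.87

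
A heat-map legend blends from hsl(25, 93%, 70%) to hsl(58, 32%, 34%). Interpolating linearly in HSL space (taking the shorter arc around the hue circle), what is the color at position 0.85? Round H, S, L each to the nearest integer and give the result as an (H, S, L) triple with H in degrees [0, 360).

Hue arc: Δh = 58 − 25 = 33° (|Δh| ≤ 180, already the shorter path).
H = 25 + 0.85 × (33) = 53.05 → 53°
S = 93 + 0.85 × (32 − 93) = 41.15 → 41%
L = 70 + 0.85 × (34 − 70) = 39.4 → 39%

(53, 41, 39)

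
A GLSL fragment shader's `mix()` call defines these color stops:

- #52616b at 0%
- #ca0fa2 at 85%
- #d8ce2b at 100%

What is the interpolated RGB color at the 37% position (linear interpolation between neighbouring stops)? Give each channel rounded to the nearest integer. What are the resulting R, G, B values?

37% lies between the 0% and 85% stops, so the local fraction is t = (37 − 0)/(85 − 0) = 37/85 ≈ 0.4353.
#52616b → (82, 97, 107); #ca0fa2 → (202, 15, 162).
R = 82 + 0.4353 × (202 − 82) = 134.236 → 134
G = 97 + 0.4353 × (15 − 97) = 61.305 → 61
B = 107 + 0.4353 × (162 − 107) = 130.941 → 131

(134, 61, 131)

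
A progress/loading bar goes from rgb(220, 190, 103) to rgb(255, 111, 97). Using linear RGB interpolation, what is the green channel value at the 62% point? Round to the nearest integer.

G = 190 + 0.62 × (111 − 190) = 141.02 → 141

141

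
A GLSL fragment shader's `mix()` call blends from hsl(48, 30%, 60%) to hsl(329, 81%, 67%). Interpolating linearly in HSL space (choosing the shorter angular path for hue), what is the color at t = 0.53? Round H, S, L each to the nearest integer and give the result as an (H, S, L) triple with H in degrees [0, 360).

(6, 57, 64)

Hue: 329 − 48 = 281°, but |281| > 180 so the shorter arc goes the other way: Δh = 281 − 360 = -79°.
H = 48 + 0.53 × (-79) = 6.13 → 6°
S = 30 + 0.53 × (81 − 30) = 57.03 → 57%
L = 60 + 0.53 × (67 − 60) = 63.71 → 64%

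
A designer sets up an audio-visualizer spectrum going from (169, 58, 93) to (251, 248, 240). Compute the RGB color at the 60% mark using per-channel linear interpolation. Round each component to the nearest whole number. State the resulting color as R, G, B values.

(218, 172, 181)

60% corresponds to t = 0.6.
R = 169 + 0.6 × (251 − 169) = 169 + 0.6 × 82 = 218.2 → 218
G = 58 + 0.6 × (248 − 58) = 58 + 0.6 × 190 = 172 → 172
B = 93 + 0.6 × (240 − 93) = 93 + 0.6 × 147 = 181.2 → 181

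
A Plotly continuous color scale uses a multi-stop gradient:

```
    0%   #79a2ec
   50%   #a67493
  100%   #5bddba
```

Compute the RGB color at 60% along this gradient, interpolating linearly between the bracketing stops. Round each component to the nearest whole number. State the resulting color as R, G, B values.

(151, 137, 155)

60% lies between the 50% and 100% stops, so the local fraction is t = (60 − 50)/(100 − 50) = 10/50 ≈ 0.2.
#a67493 → (166, 116, 147); #5bddba → (91, 221, 186).
R = 166 + 0.2 × (91 − 166) = 151 → 151
G = 116 + 0.2 × (221 − 116) = 137 → 137
B = 147 + 0.2 × (186 − 147) = 154.8 → 155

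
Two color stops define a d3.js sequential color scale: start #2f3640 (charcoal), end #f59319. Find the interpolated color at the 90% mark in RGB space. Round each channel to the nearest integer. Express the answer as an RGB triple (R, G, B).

#2f3640 → (47, 54, 64); #f59319 → (245, 147, 25).
90% corresponds to t = 0.9.
R = 47 + 0.9 × (245 − 47) = 47 + 0.9 × 198 = 225.2 → 225
G = 54 + 0.9 × (147 − 54) = 54 + 0.9 × 93 = 137.7 → 138
B = 64 + 0.9 × (25 − 64) = 64 + 0.9 × -39 = 28.9 → 29

(225, 138, 29)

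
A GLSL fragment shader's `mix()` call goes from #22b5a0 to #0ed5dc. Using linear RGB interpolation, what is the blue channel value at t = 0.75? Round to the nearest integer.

B₁ = 160 (from #22b5a0), B₂ = 220 (from #0ed5dc).
B = 160 + 0.75 × (220 − 160) = 205 → 205

205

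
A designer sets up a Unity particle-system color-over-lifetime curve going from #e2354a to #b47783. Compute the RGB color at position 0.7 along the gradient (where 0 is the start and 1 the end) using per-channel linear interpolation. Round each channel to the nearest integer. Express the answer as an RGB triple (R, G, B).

#e2354a → (226, 53, 74); #b47783 → (180, 119, 131).
R = 226 + 0.7 × (180 − 226) = 226 + 0.7 × -46 = 193.8 → 194
G = 53 + 0.7 × (119 − 53) = 53 + 0.7 × 66 = 99.2 → 99
B = 74 + 0.7 × (131 − 74) = 74 + 0.7 × 57 = 113.9 → 114

(194, 99, 114)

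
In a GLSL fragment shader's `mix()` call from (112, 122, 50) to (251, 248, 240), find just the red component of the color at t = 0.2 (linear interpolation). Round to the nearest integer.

140

R = 112 + 0.2 × (251 − 112) = 139.8 → 140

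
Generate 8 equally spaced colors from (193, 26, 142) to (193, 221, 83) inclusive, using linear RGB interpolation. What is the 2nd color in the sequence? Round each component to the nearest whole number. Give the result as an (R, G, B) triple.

(193, 54, 134)

With 8 swatches and endpoints inclusive, swatch 2 sits at t = (2 − 1)/(8 − 1) = 1/7 ≈ 0.1429.
R = 193 + 0.1429 × (193 − 193) = 193 → 193
G = 26 + 0.1429 × (221 − 26) = 53.865 → 54
B = 142 + 0.1429 × (83 − 142) = 133.569 → 134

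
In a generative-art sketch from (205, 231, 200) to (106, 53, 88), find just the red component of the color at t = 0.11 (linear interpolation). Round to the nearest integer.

R = 205 + 0.11 × (106 − 205) = 194.11 → 194

194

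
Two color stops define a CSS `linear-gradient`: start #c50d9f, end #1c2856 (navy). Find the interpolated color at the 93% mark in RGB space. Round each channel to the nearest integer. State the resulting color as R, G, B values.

(40, 38, 91)

#c50d9f → (197, 13, 159); #1c2856 → (28, 40, 86).
93% corresponds to t = 0.93.
R = 197 + 0.93 × (28 − 197) = 197 + 0.93 × -169 = 39.83 → 40
G = 13 + 0.93 × (40 − 13) = 13 + 0.93 × 27 = 38.11 → 38
B = 159 + 0.93 × (86 − 159) = 159 + 0.93 × -73 = 91.11 → 91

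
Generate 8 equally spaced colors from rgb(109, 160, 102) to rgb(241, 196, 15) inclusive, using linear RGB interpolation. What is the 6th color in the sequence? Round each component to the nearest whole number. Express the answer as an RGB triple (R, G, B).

(203, 186, 40)

With 8 swatches and endpoints inclusive, swatch 6 sits at t = (6 − 1)/(8 − 1) = 5/7 ≈ 0.7143.
R = 109 + 0.7143 × (241 − 109) = 203.288 → 203
G = 160 + 0.7143 × (196 − 160) = 185.715 → 186
B = 102 + 0.7143 × (15 − 102) = 39.856 → 40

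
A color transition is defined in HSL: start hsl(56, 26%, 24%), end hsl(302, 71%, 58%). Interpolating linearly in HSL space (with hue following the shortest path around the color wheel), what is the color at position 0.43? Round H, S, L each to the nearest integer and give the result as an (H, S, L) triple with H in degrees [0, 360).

Hue: 302 − 56 = 246°, but |246| > 180 so the shorter arc goes the other way: Δh = 246 − 360 = -114°.
H = 56 + 0.43 × (-114) = 6.98 → 7°
S = 26 + 0.43 × (71 − 26) = 45.35 → 45%
L = 24 + 0.43 × (58 − 24) = 38.62 → 39%

(7, 45, 39)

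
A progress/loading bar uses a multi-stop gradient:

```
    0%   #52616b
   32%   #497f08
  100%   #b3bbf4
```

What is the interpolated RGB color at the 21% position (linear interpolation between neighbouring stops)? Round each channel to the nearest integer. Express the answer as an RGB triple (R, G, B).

21% lies between the 0% and 32% stops, so the local fraction is t = (21 − 0)/(32 − 0) = 21/32 ≈ 0.6562.
#52616b → (82, 97, 107); #497f08 → (73, 127, 8).
R = 82 + 0.6562 × (73 − 82) = 76.094 → 76
G = 97 + 0.6562 × (127 − 97) = 116.686 → 117
B = 107 + 0.6562 × (8 − 107) = 42.036 → 42

(76, 117, 42)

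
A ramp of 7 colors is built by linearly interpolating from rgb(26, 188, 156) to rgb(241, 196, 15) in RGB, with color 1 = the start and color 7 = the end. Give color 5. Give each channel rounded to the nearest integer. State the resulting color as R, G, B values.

(169, 193, 62)

With 7 swatches and endpoints inclusive, swatch 5 sits at t = (5 − 1)/(7 − 1) = 4/6 ≈ 0.6667.
R = 26 + 0.6667 × (241 − 26) = 169.34 → 169
G = 188 + 0.6667 × (196 − 188) = 193.334 → 193
B = 156 + 0.6667 × (15 − 156) = 61.995 → 62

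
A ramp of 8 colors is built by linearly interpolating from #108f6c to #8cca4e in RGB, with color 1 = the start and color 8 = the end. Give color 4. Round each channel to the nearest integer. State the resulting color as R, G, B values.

(69, 168, 95)

With 8 swatches and endpoints inclusive, swatch 4 sits at t = (4 − 1)/(8 − 1) = 3/7 ≈ 0.4286.
#108f6c → (16, 143, 108); #8cca4e → (140, 202, 78).
R = 16 + 0.4286 × (140 − 16) = 69.146 → 69
G = 143 + 0.4286 × (202 − 143) = 168.287 → 168
B = 108 + 0.4286 × (78 − 108) = 95.142 → 95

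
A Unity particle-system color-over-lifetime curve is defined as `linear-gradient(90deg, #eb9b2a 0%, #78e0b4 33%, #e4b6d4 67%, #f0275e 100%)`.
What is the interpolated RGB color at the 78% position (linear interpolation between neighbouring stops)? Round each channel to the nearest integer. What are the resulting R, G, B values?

78% lies between the 67% and 100% stops, so the local fraction is t = (78 − 67)/(100 − 67) = 11/33 ≈ 0.3333.
#e4b6d4 → (228, 182, 212); #f0275e → (240, 39, 94).
R = 228 + 0.3333 × (240 − 228) = 232 → 232
G = 182 + 0.3333 × (39 − 182) = 134.338 → 134
B = 212 + 0.3333 × (94 − 212) = 172.671 → 173

(232, 134, 173)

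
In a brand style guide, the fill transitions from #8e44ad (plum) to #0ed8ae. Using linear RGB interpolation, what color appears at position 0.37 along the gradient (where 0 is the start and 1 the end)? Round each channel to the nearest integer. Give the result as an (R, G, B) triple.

#8e44ad → (142, 68, 173); #0ed8ae → (14, 216, 174).
R = 142 + 0.37 × (14 − 142) = 142 + 0.37 × -128 = 94.64 → 95
G = 68 + 0.37 × (216 − 68) = 68 + 0.37 × 148 = 122.76 → 123
B = 173 + 0.37 × (174 − 173) = 173 + 0.37 × 1 = 173.37 → 173

(95, 123, 173)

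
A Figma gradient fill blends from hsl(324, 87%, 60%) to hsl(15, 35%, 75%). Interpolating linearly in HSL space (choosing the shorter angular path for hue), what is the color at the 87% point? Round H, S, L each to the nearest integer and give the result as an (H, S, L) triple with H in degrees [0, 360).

Hue: 15 − 324 = -309°, but |-309| > 180 so the shorter arc goes the other way: Δh = -309 + 360 = 51°.
H = 324 + 0.87 × (51) = 368.37 → 368 → 368 mod 360 = 8°
S = 87 + 0.87 × (35 − 87) = 41.76 → 42%
L = 60 + 0.87 × (75 − 60) = 73.05 → 73%

(8, 42, 73)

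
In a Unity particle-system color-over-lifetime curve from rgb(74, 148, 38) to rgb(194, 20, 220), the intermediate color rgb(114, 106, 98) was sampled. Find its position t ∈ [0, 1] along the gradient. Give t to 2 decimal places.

0.33

Invert the lerp on the B channel (largest span, 182): t = (98 − 38) / (220 − 38) = 60/182 = 0.32967.
Check on R: (114 − 74)/(194 − 74) = 0.3333 ✓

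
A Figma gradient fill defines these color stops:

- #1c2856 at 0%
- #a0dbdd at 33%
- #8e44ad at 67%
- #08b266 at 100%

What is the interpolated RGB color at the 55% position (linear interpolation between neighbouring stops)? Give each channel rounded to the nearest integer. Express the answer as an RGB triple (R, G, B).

(148, 121, 190)

55% lies between the 33% and 67% stops, so the local fraction is t = (55 − 33)/(67 − 33) = 22/34 ≈ 0.6471.
#a0dbdd → (160, 219, 221); #8e44ad → (142, 68, 173).
R = 160 + 0.6471 × (142 − 160) = 148.352 → 148
G = 219 + 0.6471 × (68 − 219) = 121.288 → 121
B = 221 + 0.6471 × (173 − 221) = 189.939 → 190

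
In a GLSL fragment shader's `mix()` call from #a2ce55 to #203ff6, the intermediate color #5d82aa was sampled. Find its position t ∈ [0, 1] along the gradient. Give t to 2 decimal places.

Invert the lerp on the B channel (largest span, 161): t = (170 − 85) / (246 − 85) = 85/161 = 0.52795.
Check on R: (93 − 162)/(32 − 162) = 0.5308 ✓

0.53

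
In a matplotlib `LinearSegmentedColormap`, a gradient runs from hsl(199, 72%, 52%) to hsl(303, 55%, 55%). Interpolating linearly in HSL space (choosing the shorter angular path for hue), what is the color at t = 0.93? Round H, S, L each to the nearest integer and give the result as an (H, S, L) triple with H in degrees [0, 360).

Hue arc: Δh = 303 − 199 = 104° (|Δh| ≤ 180, already the shorter path).
H = 199 + 0.93 × (104) = 295.72 → 296°
S = 72 + 0.93 × (55 − 72) = 56.19 → 56%
L = 52 + 0.93 × (55 − 52) = 54.79 → 55%

(296, 56, 55)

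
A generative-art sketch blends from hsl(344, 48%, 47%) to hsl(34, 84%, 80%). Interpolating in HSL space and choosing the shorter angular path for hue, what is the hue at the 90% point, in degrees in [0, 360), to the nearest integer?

Hue: 34 − 344 = -310°, but |-310| > 180 so the shorter arc goes the other way: Δh = -310 + 360 = 50°.
H = 344 + 0.9 × (50) = 389 → 389 → 389 mod 360 = 29°

29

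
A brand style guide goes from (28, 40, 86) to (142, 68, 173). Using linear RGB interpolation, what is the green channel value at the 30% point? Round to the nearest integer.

G = 40 + 0.3 × (68 − 40) = 48.4 → 48

48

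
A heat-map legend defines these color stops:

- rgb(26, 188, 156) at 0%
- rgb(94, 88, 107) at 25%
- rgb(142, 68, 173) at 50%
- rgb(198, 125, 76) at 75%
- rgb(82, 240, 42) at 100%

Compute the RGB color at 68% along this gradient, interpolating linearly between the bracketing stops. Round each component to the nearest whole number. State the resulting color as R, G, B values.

(182, 109, 103)

68% lies between the 50% and 75% stops, so the local fraction is t = (68 − 50)/(75 − 50) = 18/25 ≈ 0.72.
R = 142 + 0.72 × (198 − 142) = 182.32 → 182
G = 68 + 0.72 × (125 − 68) = 109.04 → 109
B = 173 + 0.72 × (76 − 173) = 103.16 → 103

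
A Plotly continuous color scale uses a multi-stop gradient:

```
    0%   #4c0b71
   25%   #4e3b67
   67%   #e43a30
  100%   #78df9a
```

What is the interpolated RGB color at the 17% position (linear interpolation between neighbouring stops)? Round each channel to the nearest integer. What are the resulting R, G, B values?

17% lies between the 0% and 25% stops, so the local fraction is t = (17 − 0)/(25 − 0) = 17/25 ≈ 0.68.
#4c0b71 → (76, 11, 113); #4e3b67 → (78, 59, 103).
R = 76 + 0.68 × (78 − 76) = 77.36 → 77
G = 11 + 0.68 × (59 − 11) = 43.64 → 44
B = 113 + 0.68 × (103 − 113) = 106.2 → 106

(77, 44, 106)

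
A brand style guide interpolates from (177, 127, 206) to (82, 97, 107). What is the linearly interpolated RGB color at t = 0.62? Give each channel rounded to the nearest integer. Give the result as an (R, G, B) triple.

R = 177 + 0.62 × (82 − 177) = 177 + 0.62 × -95 = 118.1 → 118
G = 127 + 0.62 × (97 − 127) = 127 + 0.62 × -30 = 108.4 → 108
B = 206 + 0.62 × (107 − 206) = 206 + 0.62 × -99 = 144.62 → 145

(118, 108, 145)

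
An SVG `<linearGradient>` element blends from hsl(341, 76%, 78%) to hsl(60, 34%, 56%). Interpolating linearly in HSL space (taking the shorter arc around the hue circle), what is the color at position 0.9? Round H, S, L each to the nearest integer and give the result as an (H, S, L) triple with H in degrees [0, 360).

Hue: 60 − 341 = -281°, but |-281| > 180 so the shorter arc goes the other way: Δh = -281 + 360 = 79°.
H = 341 + 0.9 × (79) = 412.1 → 412 → 412 mod 360 = 52°
S = 76 + 0.9 × (34 − 76) = 38.2 → 38%
L = 78 + 0.9 × (56 − 78) = 58.2 → 58%

(52, 38, 58)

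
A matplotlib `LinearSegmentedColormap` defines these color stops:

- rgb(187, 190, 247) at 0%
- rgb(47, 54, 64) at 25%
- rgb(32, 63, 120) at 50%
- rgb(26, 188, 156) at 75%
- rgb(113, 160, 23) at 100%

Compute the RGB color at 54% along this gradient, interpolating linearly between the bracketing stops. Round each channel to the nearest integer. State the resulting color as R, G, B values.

54% lies between the 50% and 75% stops, so the local fraction is t = (54 − 50)/(75 − 50) = 4/25 ≈ 0.16.
R = 32 + 0.16 × (26 − 32) = 31.04 → 31
G = 63 + 0.16 × (188 − 63) = 83 → 83
B = 120 + 0.16 × (156 − 120) = 125.76 → 126

(31, 83, 126)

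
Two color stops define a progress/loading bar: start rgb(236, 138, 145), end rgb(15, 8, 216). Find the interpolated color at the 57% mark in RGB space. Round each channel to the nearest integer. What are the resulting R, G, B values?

(110, 64, 185)

57% corresponds to t = 0.57.
R = 236 + 0.57 × (15 − 236) = 236 + 0.57 × -221 = 110.03 → 110
G = 138 + 0.57 × (8 − 138) = 138 + 0.57 × -130 = 63.9 → 64
B = 145 + 0.57 × (216 − 145) = 145 + 0.57 × 71 = 185.47 → 185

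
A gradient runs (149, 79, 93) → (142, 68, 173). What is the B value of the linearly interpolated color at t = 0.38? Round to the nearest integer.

B = 93 + 0.38 × (173 − 93) = 123.4 → 123

123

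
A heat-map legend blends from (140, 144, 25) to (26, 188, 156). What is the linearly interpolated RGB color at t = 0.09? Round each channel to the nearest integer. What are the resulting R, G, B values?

(130, 148, 37)

R = 140 + 0.09 × (26 − 140) = 140 + 0.09 × -114 = 129.74 → 130
G = 144 + 0.09 × (188 − 144) = 144 + 0.09 × 44 = 147.96 → 148
B = 25 + 0.09 × (156 − 25) = 25 + 0.09 × 131 = 36.79 → 37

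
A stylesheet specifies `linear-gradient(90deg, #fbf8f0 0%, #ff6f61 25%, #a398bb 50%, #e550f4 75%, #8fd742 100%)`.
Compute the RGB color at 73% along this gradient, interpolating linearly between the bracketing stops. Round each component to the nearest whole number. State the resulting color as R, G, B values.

73% lies between the 50% and 75% stops, so the local fraction is t = (73 − 50)/(75 − 50) = 23/25 ≈ 0.92.
#a398bb → (163, 152, 187); #e550f4 → (229, 80, 244).
R = 163 + 0.92 × (229 − 163) = 223.72 → 224
G = 152 + 0.92 × (80 − 152) = 85.76 → 86
B = 187 + 0.92 × (244 − 187) = 239.44 → 239

(224, 86, 239)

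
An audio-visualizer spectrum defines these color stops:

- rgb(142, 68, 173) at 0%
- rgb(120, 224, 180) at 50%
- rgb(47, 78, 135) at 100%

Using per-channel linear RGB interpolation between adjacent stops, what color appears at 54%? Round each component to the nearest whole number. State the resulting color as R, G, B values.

54% lies between the 50% and 100% stops, so the local fraction is t = (54 − 50)/(100 − 50) = 4/50 ≈ 0.08.
R = 120 + 0.08 × (47 − 120) = 114.16 → 114
G = 224 + 0.08 × (78 − 224) = 212.32 → 212
B = 180 + 0.08 × (135 − 180) = 176.4 → 176

(114, 212, 176)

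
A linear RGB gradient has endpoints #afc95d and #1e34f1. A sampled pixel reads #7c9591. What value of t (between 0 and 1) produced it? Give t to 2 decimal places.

0.35

Invert the lerp on the G channel (largest span, 149): t = (149 − 201) / (52 − 201) = -52/-149 = 0.34899.
Check on R: (124 − 175)/(30 − 175) = 0.3517 ✓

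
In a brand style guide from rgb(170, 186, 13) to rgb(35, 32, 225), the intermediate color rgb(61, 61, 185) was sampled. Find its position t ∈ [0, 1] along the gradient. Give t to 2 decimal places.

Invert the lerp on the B channel (largest span, 212): t = (185 − 13) / (225 − 13) = 172/212 = 0.81132.
Check on R: (61 − 170)/(35 − 170) = 0.8074 ✓

0.81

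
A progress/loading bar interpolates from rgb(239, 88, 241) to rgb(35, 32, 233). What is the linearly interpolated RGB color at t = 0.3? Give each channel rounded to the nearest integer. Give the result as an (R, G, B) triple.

(178, 71, 239)

R = 239 + 0.3 × (35 − 239) = 239 + 0.3 × -204 = 177.8 → 178
G = 88 + 0.3 × (32 − 88) = 88 + 0.3 × -56 = 71.2 → 71
B = 241 + 0.3 × (233 − 241) = 241 + 0.3 × -8 = 238.6 → 239
So the blended color is (178, 71, 239), about #b247ef.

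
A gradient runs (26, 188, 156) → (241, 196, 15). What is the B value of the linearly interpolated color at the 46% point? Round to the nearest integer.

91

B = 156 + 0.46 × (15 − 156) = 91.14 → 91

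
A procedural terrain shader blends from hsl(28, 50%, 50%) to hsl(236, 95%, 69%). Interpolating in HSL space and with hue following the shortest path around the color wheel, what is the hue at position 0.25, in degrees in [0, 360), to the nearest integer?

350

Hue: 236 − 28 = 208°, but |208| > 180 so the shorter arc goes the other way: Δh = 208 − 360 = -152°.
H = 28 + 0.25 × (-152) = -10 → -10 → -10 mod 360 = 350°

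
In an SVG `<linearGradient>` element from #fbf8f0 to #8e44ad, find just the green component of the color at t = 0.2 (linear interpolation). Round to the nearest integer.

G₁ = 248 (from #fbf8f0), G₂ = 68 (from #8e44ad).
G = 248 + 0.2 × (68 − 248) = 212 → 212

212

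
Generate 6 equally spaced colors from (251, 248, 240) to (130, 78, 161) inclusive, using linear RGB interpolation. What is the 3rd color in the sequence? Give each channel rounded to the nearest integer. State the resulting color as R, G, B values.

(203, 180, 208)

With 6 swatches and endpoints inclusive, swatch 3 sits at t = (3 − 1)/(6 − 1) = 2/5 ≈ 0.4.
R = 251 + 0.4 × (130 − 251) = 202.6 → 203
G = 248 + 0.4 × (78 − 248) = 180 → 180
B = 240 + 0.4 × (161 − 240) = 208.4 → 208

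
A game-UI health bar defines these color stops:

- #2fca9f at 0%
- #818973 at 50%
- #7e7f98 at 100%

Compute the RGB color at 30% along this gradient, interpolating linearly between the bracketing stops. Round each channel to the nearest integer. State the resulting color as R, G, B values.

30% lies between the 0% and 50% stops, so the local fraction is t = (30 − 0)/(50 − 0) = 30/50 ≈ 0.6.
#2fca9f → (47, 202, 159); #818973 → (129, 137, 115).
R = 47 + 0.6 × (129 − 47) = 96.2 → 96
G = 202 + 0.6 × (137 − 202) = 163 → 163
B = 159 + 0.6 × (115 − 159) = 132.6 → 133

(96, 163, 133)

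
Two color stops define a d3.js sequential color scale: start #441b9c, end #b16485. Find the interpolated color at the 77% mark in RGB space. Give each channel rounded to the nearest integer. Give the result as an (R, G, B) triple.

#441b9c → (68, 27, 156); #b16485 → (177, 100, 133).
77% corresponds to t = 0.77.
R = 68 + 0.77 × (177 − 68) = 68 + 0.77 × 109 = 151.93 → 152
G = 27 + 0.77 × (100 − 27) = 27 + 0.77 × 73 = 83.21 → 83
B = 156 + 0.77 × (133 − 156) = 156 + 0.77 × -23 = 138.29 → 138

(152, 83, 138)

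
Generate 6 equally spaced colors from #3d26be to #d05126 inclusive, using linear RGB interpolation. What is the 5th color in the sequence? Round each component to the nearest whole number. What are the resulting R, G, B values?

With 6 swatches and endpoints inclusive, swatch 5 sits at t = (5 − 1)/(6 − 1) = 4/5 ≈ 0.8.
#3d26be → (61, 38, 190); #d05126 → (208, 81, 38).
R = 61 + 0.8 × (208 − 61) = 178.6 → 179
G = 38 + 0.8 × (81 − 38) = 72.4 → 72
B = 190 + 0.8 × (38 − 190) = 68.4 → 68

(179, 72, 68)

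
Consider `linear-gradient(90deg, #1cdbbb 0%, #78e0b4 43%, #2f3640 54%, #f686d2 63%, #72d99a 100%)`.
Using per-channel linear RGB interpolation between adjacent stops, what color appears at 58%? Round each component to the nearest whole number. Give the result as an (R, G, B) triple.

(135, 90, 129)

58% lies between the 54% and 63% stops, so the local fraction is t = (58 − 54)/(63 − 54) = 4/9 ≈ 0.4444.
#2f3640 → (47, 54, 64); #f686d2 → (246, 134, 210).
R = 47 + 0.4444 × (246 − 47) = 135.436 → 135
G = 54 + 0.4444 × (134 − 54) = 89.552 → 90
B = 64 + 0.4444 × (210 − 64) = 128.882 → 129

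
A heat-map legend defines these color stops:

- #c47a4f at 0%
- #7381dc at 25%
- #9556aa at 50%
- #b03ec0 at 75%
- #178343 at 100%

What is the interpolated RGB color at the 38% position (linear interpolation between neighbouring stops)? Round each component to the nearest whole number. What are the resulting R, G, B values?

38% lies between the 25% and 50% stops, so the local fraction is t = (38 − 25)/(50 − 25) = 13/25 ≈ 0.52.
#7381dc → (115, 129, 220); #9556aa → (149, 86, 170).
R = 115 + 0.52 × (149 − 115) = 132.68 → 133
G = 129 + 0.52 × (86 − 129) = 106.64 → 107
B = 220 + 0.52 × (170 − 220) = 194 → 194

(133, 107, 194)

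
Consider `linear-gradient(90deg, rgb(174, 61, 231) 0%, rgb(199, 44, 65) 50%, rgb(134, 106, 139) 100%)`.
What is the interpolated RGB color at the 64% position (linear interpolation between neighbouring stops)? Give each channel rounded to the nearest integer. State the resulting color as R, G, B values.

(181, 61, 86)

64% lies between the 50% and 100% stops, so the local fraction is t = (64 − 50)/(100 − 50) = 14/50 ≈ 0.28.
R = 199 + 0.28 × (134 − 199) = 180.8 → 181
G = 44 + 0.28 × (106 − 44) = 61.36 → 61
B = 65 + 0.28 × (139 − 65) = 85.72 → 86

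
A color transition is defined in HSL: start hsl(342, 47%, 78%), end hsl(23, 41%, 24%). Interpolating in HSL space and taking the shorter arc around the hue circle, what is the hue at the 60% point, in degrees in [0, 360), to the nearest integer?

7

Hue: 23 − 342 = -319°, but |-319| > 180 so the shorter arc goes the other way: Δh = -319 + 360 = 41°.
H = 342 + 0.6 × (41) = 366.6 → 367 → 367 mod 360 = 7°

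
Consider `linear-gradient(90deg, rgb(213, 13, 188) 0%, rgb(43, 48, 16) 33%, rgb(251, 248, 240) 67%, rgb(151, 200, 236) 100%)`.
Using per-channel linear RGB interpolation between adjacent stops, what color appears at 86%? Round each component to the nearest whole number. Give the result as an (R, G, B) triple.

86% lies between the 67% and 100% stops, so the local fraction is t = (86 − 67)/(100 − 67) = 19/33 ≈ 0.5758.
R = 251 + 0.5758 × (151 − 251) = 193.42 → 193
G = 248 + 0.5758 × (200 − 248) = 220.362 → 220
B = 240 + 0.5758 × (236 − 240) = 237.697 → 238

(193, 220, 238)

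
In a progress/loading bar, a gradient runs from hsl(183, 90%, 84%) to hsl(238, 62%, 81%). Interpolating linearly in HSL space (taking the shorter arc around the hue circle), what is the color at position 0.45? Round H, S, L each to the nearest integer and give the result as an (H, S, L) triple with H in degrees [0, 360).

Hue arc: Δh = 238 − 183 = 55° (|Δh| ≤ 180, already the shorter path).
H = 183 + 0.45 × (55) = 207.75 → 208°
S = 90 + 0.45 × (62 − 90) = 77.4 → 77%
L = 84 + 0.45 × (81 − 84) = 82.65 → 83%

(208, 77, 83)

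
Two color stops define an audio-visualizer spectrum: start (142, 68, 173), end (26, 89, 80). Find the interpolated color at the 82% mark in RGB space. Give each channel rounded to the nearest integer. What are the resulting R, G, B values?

(47, 85, 97)

82% corresponds to t = 0.82.
R = 142 + 0.82 × (26 − 142) = 142 + 0.82 × -116 = 46.88 → 47
G = 68 + 0.82 × (89 − 68) = 68 + 0.82 × 21 = 85.22 → 85
B = 173 + 0.82 × (80 − 173) = 173 + 0.82 × -93 = 96.74 → 97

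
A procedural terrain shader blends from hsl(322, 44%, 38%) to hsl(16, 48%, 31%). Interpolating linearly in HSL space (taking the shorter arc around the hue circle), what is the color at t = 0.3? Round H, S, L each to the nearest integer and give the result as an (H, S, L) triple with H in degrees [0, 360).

Hue: 16 − 322 = -306°, but |-306| > 180 so the shorter arc goes the other way: Δh = -306 + 360 = 54°.
H = 322 + 0.3 × (54) = 338.2 → 338°
S = 44 + 0.3 × (48 − 44) = 45.2 → 45%
L = 38 + 0.3 × (31 − 38) = 35.9 → 36%

(338, 45, 36)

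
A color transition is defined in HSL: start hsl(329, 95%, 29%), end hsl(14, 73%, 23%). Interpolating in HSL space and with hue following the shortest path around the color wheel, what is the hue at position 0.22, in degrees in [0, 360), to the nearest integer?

Hue: 14 − 329 = -315°, but |-315| > 180 so the shorter arc goes the other way: Δh = -315 + 360 = 45°.
H = 329 + 0.22 × (45) = 338.9 → 339°

339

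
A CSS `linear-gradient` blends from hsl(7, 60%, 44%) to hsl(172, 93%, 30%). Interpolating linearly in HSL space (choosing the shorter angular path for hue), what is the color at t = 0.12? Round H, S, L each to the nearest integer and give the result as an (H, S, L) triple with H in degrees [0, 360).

(27, 64, 42)

Hue arc: Δh = 172 − 7 = 165° (|Δh| ≤ 180, already the shorter path).
H = 7 + 0.12 × (165) = 26.8 → 27°
S = 60 + 0.12 × (93 − 60) = 63.96 → 64%
L = 44 + 0.12 × (30 − 44) = 42.32 → 42%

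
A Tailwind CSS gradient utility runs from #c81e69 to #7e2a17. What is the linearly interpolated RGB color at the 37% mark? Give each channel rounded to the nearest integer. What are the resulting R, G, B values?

(173, 34, 75)

#c81e69 → (200, 30, 105); #7e2a17 → (126, 42, 23).
37% corresponds to t = 0.37.
R = 200 + 0.37 × (126 − 200) = 200 + 0.37 × -74 = 172.62 → 173
G = 30 + 0.37 × (42 − 30) = 30 + 0.37 × 12 = 34.44 → 34
B = 105 + 0.37 × (23 − 105) = 105 + 0.37 × -82 = 74.66 → 75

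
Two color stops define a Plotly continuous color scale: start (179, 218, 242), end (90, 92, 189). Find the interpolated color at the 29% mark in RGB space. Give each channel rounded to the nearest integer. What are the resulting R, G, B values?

(153, 181, 227)

29% corresponds to t = 0.29.
R = 179 + 0.29 × (90 − 179) = 179 + 0.29 × -89 = 153.19 → 153
G = 218 + 0.29 × (92 − 218) = 218 + 0.29 × -126 = 181.46 → 181
B = 242 + 0.29 × (189 − 242) = 242 + 0.29 × -53 = 226.63 → 227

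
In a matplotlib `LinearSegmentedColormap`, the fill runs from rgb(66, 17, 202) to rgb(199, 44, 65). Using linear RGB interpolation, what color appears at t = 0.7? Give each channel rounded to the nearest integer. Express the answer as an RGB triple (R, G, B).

(159, 36, 106)

R = 66 + 0.7 × (199 − 66) = 66 + 0.7 × 133 = 159.1 → 159
G = 17 + 0.7 × (44 − 17) = 17 + 0.7 × 27 = 35.9 → 36
B = 202 + 0.7 × (65 − 202) = 202 + 0.7 × -137 = 106.1 → 106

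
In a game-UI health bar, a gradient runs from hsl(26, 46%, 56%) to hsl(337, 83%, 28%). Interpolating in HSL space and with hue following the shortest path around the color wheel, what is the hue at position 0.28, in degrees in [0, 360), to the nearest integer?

Hue: 337 − 26 = 311°, but |311| > 180 so the shorter arc goes the other way: Δh = 311 − 360 = -49°.
H = 26 + 0.28 × (-49) = 12.28 → 12°

12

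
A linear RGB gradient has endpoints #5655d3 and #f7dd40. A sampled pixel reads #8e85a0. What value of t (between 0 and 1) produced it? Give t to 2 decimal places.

Invert the lerp on the R channel (largest span, 161): t = (142 − 86) / (247 − 86) = 56/161 = 0.34783.
Check on G: (133 − 85)/(221 − 85) = 0.3529 ✓

0.35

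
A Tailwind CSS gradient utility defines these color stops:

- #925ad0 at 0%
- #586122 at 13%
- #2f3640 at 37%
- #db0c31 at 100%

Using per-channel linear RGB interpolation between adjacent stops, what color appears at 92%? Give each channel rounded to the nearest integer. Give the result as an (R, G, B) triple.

(197, 17, 51)

92% lies between the 37% and 100% stops, so the local fraction is t = (92 − 37)/(100 − 37) = 55/63 ≈ 0.873.
#2f3640 → (47, 54, 64); #db0c31 → (219, 12, 49).
R = 47 + 0.873 × (219 − 47) = 197.156 → 197
G = 54 + 0.873 × (12 − 54) = 17.334 → 17
B = 64 + 0.873 × (49 − 64) = 50.905 → 51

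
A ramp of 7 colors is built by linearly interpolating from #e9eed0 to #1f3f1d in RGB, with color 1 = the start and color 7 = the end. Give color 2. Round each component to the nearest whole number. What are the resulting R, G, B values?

(199, 209, 178)

With 7 swatches and endpoints inclusive, swatch 2 sits at t = (2 − 1)/(7 − 1) = 1/6 ≈ 0.1667.
#e9eed0 → (233, 238, 208); #1f3f1d → (31, 63, 29).
R = 233 + 0.1667 × (31 − 233) = 199.327 → 199
G = 238 + 0.1667 × (63 − 238) = 208.827 → 209
B = 208 + 0.1667 × (29 − 208) = 178.161 → 178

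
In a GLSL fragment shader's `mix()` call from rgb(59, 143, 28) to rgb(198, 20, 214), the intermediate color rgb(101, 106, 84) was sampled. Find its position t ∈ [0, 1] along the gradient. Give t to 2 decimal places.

Invert the lerp on the B channel (largest span, 186): t = (84 − 28) / (214 − 28) = 56/186 = 0.30108.
Check on R: (101 − 59)/(198 − 59) = 0.3022 ✓

0.30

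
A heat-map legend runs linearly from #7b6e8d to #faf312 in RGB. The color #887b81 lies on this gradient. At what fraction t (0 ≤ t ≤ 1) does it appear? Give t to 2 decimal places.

0.10

Invert the lerp on the G channel (largest span, 133): t = (123 − 110) / (243 − 110) = 13/133 = 0.097744.
Check on R: (136 − 123)/(250 − 123) = 0.1024 ✓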